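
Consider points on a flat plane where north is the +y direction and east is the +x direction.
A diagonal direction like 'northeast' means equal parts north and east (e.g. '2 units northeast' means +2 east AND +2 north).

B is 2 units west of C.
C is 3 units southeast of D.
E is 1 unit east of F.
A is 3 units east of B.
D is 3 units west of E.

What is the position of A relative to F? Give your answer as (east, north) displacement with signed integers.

Place F at the origin (east=0, north=0).
  E is 1 unit east of F: delta (east=+1, north=+0); E at (east=1, north=0).
  D is 3 units west of E: delta (east=-3, north=+0); D at (east=-2, north=0).
  C is 3 units southeast of D: delta (east=+3, north=-3); C at (east=1, north=-3).
  B is 2 units west of C: delta (east=-2, north=+0); B at (east=-1, north=-3).
  A is 3 units east of B: delta (east=+3, north=+0); A at (east=2, north=-3).
Therefore A relative to F: (east=2, north=-3).

Answer: A is at (east=2, north=-3) relative to F.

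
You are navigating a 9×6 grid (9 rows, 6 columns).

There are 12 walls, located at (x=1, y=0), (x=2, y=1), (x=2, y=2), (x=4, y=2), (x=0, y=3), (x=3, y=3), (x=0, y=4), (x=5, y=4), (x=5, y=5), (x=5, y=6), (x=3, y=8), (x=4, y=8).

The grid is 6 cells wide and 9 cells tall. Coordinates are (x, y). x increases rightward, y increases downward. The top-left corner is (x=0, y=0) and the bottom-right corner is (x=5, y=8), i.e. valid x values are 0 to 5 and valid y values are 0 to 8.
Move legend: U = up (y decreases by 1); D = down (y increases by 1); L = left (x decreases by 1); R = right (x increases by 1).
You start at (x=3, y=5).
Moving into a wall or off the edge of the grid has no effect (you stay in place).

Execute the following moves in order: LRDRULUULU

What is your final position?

Answer: Final position: (x=2, y=3)

Derivation:
Start: (x=3, y=5)
  L (left): (x=3, y=5) -> (x=2, y=5)
  R (right): (x=2, y=5) -> (x=3, y=5)
  D (down): (x=3, y=5) -> (x=3, y=6)
  R (right): (x=3, y=6) -> (x=4, y=6)
  U (up): (x=4, y=6) -> (x=4, y=5)
  L (left): (x=4, y=5) -> (x=3, y=5)
  U (up): (x=3, y=5) -> (x=3, y=4)
  U (up): blocked, stay at (x=3, y=4)
  L (left): (x=3, y=4) -> (x=2, y=4)
  U (up): (x=2, y=4) -> (x=2, y=3)
Final: (x=2, y=3)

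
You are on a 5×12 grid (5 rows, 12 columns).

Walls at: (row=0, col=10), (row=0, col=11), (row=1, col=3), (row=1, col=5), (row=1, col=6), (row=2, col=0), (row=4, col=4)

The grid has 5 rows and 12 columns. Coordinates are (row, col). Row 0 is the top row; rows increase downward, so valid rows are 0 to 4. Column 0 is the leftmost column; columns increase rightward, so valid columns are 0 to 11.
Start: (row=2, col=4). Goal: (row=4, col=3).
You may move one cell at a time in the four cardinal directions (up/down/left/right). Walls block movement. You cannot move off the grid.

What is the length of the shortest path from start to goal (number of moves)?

Answer: Shortest path length: 3

Derivation:
BFS from (row=2, col=4) until reaching (row=4, col=3):
  Distance 0: (row=2, col=4)
  Distance 1: (row=1, col=4), (row=2, col=3), (row=2, col=5), (row=3, col=4)
  Distance 2: (row=0, col=4), (row=2, col=2), (row=2, col=6), (row=3, col=3), (row=3, col=5)
  Distance 3: (row=0, col=3), (row=0, col=5), (row=1, col=2), (row=2, col=1), (row=2, col=7), (row=3, col=2), (row=3, col=6), (row=4, col=3), (row=4, col=5)  <- goal reached here
One shortest path (3 moves): (row=2, col=4) -> (row=2, col=3) -> (row=3, col=3) -> (row=4, col=3)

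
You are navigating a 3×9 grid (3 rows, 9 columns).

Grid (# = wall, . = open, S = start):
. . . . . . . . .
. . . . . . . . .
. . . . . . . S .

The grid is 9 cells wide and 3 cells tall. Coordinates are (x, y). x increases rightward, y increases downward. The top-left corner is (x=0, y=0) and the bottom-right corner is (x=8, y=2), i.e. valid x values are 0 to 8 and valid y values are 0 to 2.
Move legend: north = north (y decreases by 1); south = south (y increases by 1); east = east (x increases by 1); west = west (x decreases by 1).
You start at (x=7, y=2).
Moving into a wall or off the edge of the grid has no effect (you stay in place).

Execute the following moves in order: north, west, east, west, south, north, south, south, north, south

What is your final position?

Start: (x=7, y=2)
  north (north): (x=7, y=2) -> (x=7, y=1)
  west (west): (x=7, y=1) -> (x=6, y=1)
  east (east): (x=6, y=1) -> (x=7, y=1)
  west (west): (x=7, y=1) -> (x=6, y=1)
  south (south): (x=6, y=1) -> (x=6, y=2)
  north (north): (x=6, y=2) -> (x=6, y=1)
  south (south): (x=6, y=1) -> (x=6, y=2)
  south (south): blocked, stay at (x=6, y=2)
  north (north): (x=6, y=2) -> (x=6, y=1)
  south (south): (x=6, y=1) -> (x=6, y=2)
Final: (x=6, y=2)

Answer: Final position: (x=6, y=2)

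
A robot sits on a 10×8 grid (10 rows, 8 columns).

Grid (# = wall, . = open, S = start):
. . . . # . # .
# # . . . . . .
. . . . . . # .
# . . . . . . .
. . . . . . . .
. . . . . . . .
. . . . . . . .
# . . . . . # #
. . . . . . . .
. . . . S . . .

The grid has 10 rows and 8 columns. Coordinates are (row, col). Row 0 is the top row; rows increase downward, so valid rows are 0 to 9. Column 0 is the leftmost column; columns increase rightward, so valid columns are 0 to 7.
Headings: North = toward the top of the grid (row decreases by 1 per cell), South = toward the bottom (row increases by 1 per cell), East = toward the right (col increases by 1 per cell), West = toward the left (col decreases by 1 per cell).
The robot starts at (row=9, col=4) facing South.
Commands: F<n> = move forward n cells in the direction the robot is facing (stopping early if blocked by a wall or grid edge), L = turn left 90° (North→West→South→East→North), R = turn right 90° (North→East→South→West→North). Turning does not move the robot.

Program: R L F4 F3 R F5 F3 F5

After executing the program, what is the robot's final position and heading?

Start: (row=9, col=4), facing South
  R: turn right, now facing West
  L: turn left, now facing South
  F4: move forward 0/4 (blocked), now at (row=9, col=4)
  F3: move forward 0/3 (blocked), now at (row=9, col=4)
  R: turn right, now facing West
  F5: move forward 4/5 (blocked), now at (row=9, col=0)
  F3: move forward 0/3 (blocked), now at (row=9, col=0)
  F5: move forward 0/5 (blocked), now at (row=9, col=0)
Final: (row=9, col=0), facing West

Answer: Final position: (row=9, col=0), facing West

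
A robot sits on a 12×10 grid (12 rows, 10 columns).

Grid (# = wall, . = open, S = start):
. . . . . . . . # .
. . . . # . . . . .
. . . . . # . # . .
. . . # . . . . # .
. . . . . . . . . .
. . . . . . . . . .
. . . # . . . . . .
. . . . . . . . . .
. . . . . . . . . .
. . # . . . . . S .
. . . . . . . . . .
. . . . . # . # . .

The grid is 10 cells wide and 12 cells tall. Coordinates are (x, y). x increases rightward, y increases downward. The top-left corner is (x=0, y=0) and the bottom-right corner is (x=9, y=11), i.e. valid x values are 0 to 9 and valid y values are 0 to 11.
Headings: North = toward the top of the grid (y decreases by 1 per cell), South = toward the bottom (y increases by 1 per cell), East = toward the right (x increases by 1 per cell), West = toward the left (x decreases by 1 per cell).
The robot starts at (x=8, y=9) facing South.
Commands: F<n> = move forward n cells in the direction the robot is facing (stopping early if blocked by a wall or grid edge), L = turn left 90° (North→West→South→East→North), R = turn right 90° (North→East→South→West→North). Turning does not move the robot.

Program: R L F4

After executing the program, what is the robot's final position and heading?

Start: (x=8, y=9), facing South
  R: turn right, now facing West
  L: turn left, now facing South
  F4: move forward 2/4 (blocked), now at (x=8, y=11)
Final: (x=8, y=11), facing South

Answer: Final position: (x=8, y=11), facing South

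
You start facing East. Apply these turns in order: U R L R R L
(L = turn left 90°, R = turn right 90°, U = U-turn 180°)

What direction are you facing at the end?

Start: East
  U (U-turn (180°)) -> West
  R (right (90° clockwise)) -> North
  L (left (90° counter-clockwise)) -> West
  R (right (90° clockwise)) -> North
  R (right (90° clockwise)) -> East
  L (left (90° counter-clockwise)) -> North
Final: North

Answer: Final heading: North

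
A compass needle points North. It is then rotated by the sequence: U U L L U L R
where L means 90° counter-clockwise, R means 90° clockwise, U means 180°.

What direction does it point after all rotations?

Answer: Final heading: North

Derivation:
Start: North
  U (U-turn (180°)) -> South
  U (U-turn (180°)) -> North
  L (left (90° counter-clockwise)) -> West
  L (left (90° counter-clockwise)) -> South
  U (U-turn (180°)) -> North
  L (left (90° counter-clockwise)) -> West
  R (right (90° clockwise)) -> North
Final: North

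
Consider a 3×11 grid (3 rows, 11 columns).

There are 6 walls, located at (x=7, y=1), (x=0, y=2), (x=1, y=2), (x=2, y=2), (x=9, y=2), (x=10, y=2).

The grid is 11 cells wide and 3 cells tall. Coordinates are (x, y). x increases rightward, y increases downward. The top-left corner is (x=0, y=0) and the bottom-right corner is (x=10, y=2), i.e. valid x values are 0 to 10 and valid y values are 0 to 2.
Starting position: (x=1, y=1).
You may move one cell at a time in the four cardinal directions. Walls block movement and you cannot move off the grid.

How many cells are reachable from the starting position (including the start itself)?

Answer: Reachable cells: 27

Derivation:
BFS flood-fill from (x=1, y=1):
  Distance 0: (x=1, y=1)
  Distance 1: (x=1, y=0), (x=0, y=1), (x=2, y=1)
  Distance 2: (x=0, y=0), (x=2, y=0), (x=3, y=1)
  Distance 3: (x=3, y=0), (x=4, y=1), (x=3, y=2)
  Distance 4: (x=4, y=0), (x=5, y=1), (x=4, y=2)
  Distance 5: (x=5, y=0), (x=6, y=1), (x=5, y=2)
  Distance 6: (x=6, y=0), (x=6, y=2)
  Distance 7: (x=7, y=0), (x=7, y=2)
  Distance 8: (x=8, y=0), (x=8, y=2)
  Distance 9: (x=9, y=0), (x=8, y=1)
  Distance 10: (x=10, y=0), (x=9, y=1)
  Distance 11: (x=10, y=1)
Total reachable: 27 (grid has 27 open cells total)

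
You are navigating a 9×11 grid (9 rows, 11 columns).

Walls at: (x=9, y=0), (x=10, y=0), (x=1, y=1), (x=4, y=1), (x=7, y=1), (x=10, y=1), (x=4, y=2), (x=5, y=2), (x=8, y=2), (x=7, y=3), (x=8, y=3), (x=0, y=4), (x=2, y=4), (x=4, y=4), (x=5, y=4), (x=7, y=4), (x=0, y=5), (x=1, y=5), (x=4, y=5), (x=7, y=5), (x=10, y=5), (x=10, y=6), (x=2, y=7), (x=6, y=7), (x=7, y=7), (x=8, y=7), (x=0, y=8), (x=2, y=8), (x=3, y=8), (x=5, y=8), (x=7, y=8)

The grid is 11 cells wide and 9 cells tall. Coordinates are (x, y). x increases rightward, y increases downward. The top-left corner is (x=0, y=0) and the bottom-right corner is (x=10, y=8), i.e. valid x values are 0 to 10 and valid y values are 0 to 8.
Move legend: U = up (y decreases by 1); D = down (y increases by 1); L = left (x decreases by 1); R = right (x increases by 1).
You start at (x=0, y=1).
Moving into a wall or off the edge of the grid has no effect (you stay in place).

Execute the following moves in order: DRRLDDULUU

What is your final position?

Answer: Final position: (x=0, y=1)

Derivation:
Start: (x=0, y=1)
  D (down): (x=0, y=1) -> (x=0, y=2)
  R (right): (x=0, y=2) -> (x=1, y=2)
  R (right): (x=1, y=2) -> (x=2, y=2)
  L (left): (x=2, y=2) -> (x=1, y=2)
  D (down): (x=1, y=2) -> (x=1, y=3)
  D (down): (x=1, y=3) -> (x=1, y=4)
  U (up): (x=1, y=4) -> (x=1, y=3)
  L (left): (x=1, y=3) -> (x=0, y=3)
  U (up): (x=0, y=3) -> (x=0, y=2)
  U (up): (x=0, y=2) -> (x=0, y=1)
Final: (x=0, y=1)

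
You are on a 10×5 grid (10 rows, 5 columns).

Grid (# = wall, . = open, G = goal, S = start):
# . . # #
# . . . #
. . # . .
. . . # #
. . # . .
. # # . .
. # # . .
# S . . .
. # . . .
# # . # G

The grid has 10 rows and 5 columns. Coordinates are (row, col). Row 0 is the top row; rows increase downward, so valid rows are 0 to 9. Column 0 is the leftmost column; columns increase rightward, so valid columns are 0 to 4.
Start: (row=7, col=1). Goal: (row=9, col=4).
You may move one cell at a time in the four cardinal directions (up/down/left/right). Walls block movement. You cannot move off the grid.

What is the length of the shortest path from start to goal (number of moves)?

Answer: Shortest path length: 5

Derivation:
BFS from (row=7, col=1) until reaching (row=9, col=4):
  Distance 0: (row=7, col=1)
  Distance 1: (row=7, col=2)
  Distance 2: (row=7, col=3), (row=8, col=2)
  Distance 3: (row=6, col=3), (row=7, col=4), (row=8, col=3), (row=9, col=2)
  Distance 4: (row=5, col=3), (row=6, col=4), (row=8, col=4)
  Distance 5: (row=4, col=3), (row=5, col=4), (row=9, col=4)  <- goal reached here
One shortest path (5 moves): (row=7, col=1) -> (row=7, col=2) -> (row=7, col=3) -> (row=7, col=4) -> (row=8, col=4) -> (row=9, col=4)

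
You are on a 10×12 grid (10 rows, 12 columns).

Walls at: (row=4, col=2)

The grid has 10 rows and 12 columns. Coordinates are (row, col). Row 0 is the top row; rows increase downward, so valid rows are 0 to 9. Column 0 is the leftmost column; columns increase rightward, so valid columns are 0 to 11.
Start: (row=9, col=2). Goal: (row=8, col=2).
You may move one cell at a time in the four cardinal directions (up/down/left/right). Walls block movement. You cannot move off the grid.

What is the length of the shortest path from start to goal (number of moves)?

BFS from (row=9, col=2) until reaching (row=8, col=2):
  Distance 0: (row=9, col=2)
  Distance 1: (row=8, col=2), (row=9, col=1), (row=9, col=3)  <- goal reached here
One shortest path (1 moves): (row=9, col=2) -> (row=8, col=2)

Answer: Shortest path length: 1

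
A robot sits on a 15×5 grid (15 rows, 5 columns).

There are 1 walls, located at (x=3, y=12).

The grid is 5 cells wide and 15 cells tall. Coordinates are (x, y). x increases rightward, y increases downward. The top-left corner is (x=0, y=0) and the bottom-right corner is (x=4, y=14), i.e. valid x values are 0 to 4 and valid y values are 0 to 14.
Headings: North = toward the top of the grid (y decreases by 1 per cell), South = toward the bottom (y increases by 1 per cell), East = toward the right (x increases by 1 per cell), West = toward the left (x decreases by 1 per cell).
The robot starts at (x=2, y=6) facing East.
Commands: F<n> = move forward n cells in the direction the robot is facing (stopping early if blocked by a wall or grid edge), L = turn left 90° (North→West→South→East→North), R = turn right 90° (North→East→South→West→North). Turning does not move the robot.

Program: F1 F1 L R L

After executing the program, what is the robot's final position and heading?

Start: (x=2, y=6), facing East
  F1: move forward 1, now at (x=3, y=6)
  F1: move forward 1, now at (x=4, y=6)
  L: turn left, now facing North
  R: turn right, now facing East
  L: turn left, now facing North
Final: (x=4, y=6), facing North

Answer: Final position: (x=4, y=6), facing North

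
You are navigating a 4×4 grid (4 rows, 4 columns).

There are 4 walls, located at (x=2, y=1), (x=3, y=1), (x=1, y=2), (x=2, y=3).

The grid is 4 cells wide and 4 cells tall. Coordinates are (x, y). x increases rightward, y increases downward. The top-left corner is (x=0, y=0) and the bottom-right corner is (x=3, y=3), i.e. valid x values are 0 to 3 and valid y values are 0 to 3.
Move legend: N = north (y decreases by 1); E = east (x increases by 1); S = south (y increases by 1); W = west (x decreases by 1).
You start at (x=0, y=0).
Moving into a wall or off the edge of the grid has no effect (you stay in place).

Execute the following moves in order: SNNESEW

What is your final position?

Answer: Final position: (x=0, y=1)

Derivation:
Start: (x=0, y=0)
  S (south): (x=0, y=0) -> (x=0, y=1)
  N (north): (x=0, y=1) -> (x=0, y=0)
  N (north): blocked, stay at (x=0, y=0)
  E (east): (x=0, y=0) -> (x=1, y=0)
  S (south): (x=1, y=0) -> (x=1, y=1)
  E (east): blocked, stay at (x=1, y=1)
  W (west): (x=1, y=1) -> (x=0, y=1)
Final: (x=0, y=1)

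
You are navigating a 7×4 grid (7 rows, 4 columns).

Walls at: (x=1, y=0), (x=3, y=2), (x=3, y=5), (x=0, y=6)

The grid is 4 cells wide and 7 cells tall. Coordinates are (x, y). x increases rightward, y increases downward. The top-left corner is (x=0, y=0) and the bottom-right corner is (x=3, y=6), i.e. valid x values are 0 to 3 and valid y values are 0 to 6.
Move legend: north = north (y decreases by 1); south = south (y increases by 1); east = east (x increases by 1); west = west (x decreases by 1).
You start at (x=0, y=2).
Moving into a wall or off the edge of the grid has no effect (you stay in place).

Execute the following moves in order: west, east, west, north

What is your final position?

Start: (x=0, y=2)
  west (west): blocked, stay at (x=0, y=2)
  east (east): (x=0, y=2) -> (x=1, y=2)
  west (west): (x=1, y=2) -> (x=0, y=2)
  north (north): (x=0, y=2) -> (x=0, y=1)
Final: (x=0, y=1)

Answer: Final position: (x=0, y=1)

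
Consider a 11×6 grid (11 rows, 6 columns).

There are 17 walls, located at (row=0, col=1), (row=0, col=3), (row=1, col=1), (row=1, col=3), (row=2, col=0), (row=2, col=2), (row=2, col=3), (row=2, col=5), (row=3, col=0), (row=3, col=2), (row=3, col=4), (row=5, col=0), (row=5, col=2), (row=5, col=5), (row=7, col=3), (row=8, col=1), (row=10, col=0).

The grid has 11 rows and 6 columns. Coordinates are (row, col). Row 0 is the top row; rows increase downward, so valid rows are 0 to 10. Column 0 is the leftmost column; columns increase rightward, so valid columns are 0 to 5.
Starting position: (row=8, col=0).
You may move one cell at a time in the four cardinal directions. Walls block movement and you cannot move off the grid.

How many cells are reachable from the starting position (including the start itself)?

Answer: Reachable cells: 40

Derivation:
BFS flood-fill from (row=8, col=0):
  Distance 0: (row=8, col=0)
  Distance 1: (row=7, col=0), (row=9, col=0)
  Distance 2: (row=6, col=0), (row=7, col=1), (row=9, col=1)
  Distance 3: (row=6, col=1), (row=7, col=2), (row=9, col=2), (row=10, col=1)
  Distance 4: (row=5, col=1), (row=6, col=2), (row=8, col=2), (row=9, col=3), (row=10, col=2)
  Distance 5: (row=4, col=1), (row=6, col=3), (row=8, col=3), (row=9, col=4), (row=10, col=3)
  Distance 6: (row=3, col=1), (row=4, col=0), (row=4, col=2), (row=5, col=3), (row=6, col=4), (row=8, col=4), (row=9, col=5), (row=10, col=4)
  Distance 7: (row=2, col=1), (row=4, col=3), (row=5, col=4), (row=6, col=5), (row=7, col=4), (row=8, col=5), (row=10, col=5)
  Distance 8: (row=3, col=3), (row=4, col=4), (row=7, col=5)
  Distance 9: (row=4, col=5)
  Distance 10: (row=3, col=5)
Total reachable: 40 (grid has 49 open cells total)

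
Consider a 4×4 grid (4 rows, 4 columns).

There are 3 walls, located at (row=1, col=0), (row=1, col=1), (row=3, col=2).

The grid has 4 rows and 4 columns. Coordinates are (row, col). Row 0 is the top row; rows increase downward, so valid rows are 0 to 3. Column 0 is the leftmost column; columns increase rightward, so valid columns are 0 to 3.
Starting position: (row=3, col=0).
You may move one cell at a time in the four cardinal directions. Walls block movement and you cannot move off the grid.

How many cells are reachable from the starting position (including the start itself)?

Answer: Reachable cells: 13

Derivation:
BFS flood-fill from (row=3, col=0):
  Distance 0: (row=3, col=0)
  Distance 1: (row=2, col=0), (row=3, col=1)
  Distance 2: (row=2, col=1)
  Distance 3: (row=2, col=2)
  Distance 4: (row=1, col=2), (row=2, col=3)
  Distance 5: (row=0, col=2), (row=1, col=3), (row=3, col=3)
  Distance 6: (row=0, col=1), (row=0, col=3)
  Distance 7: (row=0, col=0)
Total reachable: 13 (grid has 13 open cells total)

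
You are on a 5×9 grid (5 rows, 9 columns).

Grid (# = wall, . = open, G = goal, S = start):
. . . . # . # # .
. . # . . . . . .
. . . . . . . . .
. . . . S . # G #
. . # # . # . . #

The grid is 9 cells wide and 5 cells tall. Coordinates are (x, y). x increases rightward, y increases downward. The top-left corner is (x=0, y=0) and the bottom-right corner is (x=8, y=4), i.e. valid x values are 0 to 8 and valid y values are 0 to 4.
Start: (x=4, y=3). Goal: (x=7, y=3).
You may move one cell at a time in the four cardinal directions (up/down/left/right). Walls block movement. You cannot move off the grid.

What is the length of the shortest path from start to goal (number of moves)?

BFS from (x=4, y=3) until reaching (x=7, y=3):
  Distance 0: (x=4, y=3)
  Distance 1: (x=4, y=2), (x=3, y=3), (x=5, y=3), (x=4, y=4)
  Distance 2: (x=4, y=1), (x=3, y=2), (x=5, y=2), (x=2, y=3)
  Distance 3: (x=3, y=1), (x=5, y=1), (x=2, y=2), (x=6, y=2), (x=1, y=3)
  Distance 4: (x=3, y=0), (x=5, y=0), (x=6, y=1), (x=1, y=2), (x=7, y=2), (x=0, y=3), (x=1, y=4)
  Distance 5: (x=2, y=0), (x=1, y=1), (x=7, y=1), (x=0, y=2), (x=8, y=2), (x=7, y=3), (x=0, y=4)  <- goal reached here
One shortest path (5 moves): (x=4, y=3) -> (x=5, y=3) -> (x=5, y=2) -> (x=6, y=2) -> (x=7, y=2) -> (x=7, y=3)

Answer: Shortest path length: 5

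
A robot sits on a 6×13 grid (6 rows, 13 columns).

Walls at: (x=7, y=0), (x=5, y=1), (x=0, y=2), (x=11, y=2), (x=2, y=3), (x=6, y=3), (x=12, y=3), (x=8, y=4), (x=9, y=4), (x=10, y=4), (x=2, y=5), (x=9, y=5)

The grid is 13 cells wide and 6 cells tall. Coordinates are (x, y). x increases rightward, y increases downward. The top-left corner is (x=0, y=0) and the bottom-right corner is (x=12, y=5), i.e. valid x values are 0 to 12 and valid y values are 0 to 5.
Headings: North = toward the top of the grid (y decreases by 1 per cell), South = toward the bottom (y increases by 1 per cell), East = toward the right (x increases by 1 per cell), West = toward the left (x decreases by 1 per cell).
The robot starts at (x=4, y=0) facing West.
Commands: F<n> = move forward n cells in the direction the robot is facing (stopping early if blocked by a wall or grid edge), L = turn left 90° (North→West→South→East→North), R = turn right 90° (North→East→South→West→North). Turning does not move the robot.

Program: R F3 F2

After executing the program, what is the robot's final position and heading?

Start: (x=4, y=0), facing West
  R: turn right, now facing North
  F3: move forward 0/3 (blocked), now at (x=4, y=0)
  F2: move forward 0/2 (blocked), now at (x=4, y=0)
Final: (x=4, y=0), facing North

Answer: Final position: (x=4, y=0), facing North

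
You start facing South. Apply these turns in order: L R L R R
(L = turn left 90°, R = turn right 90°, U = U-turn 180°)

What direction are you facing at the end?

Answer: Final heading: West

Derivation:
Start: South
  L (left (90° counter-clockwise)) -> East
  R (right (90° clockwise)) -> South
  L (left (90° counter-clockwise)) -> East
  R (right (90° clockwise)) -> South
  R (right (90° clockwise)) -> West
Final: West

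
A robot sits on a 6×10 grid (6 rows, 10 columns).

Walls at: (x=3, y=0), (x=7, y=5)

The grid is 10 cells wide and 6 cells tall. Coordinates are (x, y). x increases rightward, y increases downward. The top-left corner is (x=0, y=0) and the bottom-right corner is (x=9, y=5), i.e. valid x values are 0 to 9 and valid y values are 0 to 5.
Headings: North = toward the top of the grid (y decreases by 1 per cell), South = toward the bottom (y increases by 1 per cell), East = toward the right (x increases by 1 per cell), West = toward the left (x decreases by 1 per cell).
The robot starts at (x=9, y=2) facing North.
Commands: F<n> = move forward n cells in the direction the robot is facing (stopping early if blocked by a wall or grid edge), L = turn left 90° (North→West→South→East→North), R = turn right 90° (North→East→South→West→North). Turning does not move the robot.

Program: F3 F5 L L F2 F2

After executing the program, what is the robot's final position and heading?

Answer: Final position: (x=9, y=4), facing South

Derivation:
Start: (x=9, y=2), facing North
  F3: move forward 2/3 (blocked), now at (x=9, y=0)
  F5: move forward 0/5 (blocked), now at (x=9, y=0)
  L: turn left, now facing West
  L: turn left, now facing South
  F2: move forward 2, now at (x=9, y=2)
  F2: move forward 2, now at (x=9, y=4)
Final: (x=9, y=4), facing South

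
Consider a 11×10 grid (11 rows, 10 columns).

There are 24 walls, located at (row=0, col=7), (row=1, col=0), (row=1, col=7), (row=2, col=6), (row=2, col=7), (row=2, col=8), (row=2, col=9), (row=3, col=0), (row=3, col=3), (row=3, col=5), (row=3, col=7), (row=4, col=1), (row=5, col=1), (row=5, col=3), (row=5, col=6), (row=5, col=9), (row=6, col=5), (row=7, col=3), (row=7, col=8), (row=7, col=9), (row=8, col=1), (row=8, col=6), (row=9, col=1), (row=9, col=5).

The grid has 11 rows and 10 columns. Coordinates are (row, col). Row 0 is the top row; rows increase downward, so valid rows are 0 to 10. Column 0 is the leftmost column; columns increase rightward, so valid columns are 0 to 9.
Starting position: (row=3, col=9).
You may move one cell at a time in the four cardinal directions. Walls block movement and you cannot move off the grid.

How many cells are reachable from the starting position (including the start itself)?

Answer: Reachable cells: 82

Derivation:
BFS flood-fill from (row=3, col=9):
  Distance 0: (row=3, col=9)
  Distance 1: (row=3, col=8), (row=4, col=9)
  Distance 2: (row=4, col=8)
  Distance 3: (row=4, col=7), (row=5, col=8)
  Distance 4: (row=4, col=6), (row=5, col=7), (row=6, col=8)
  Distance 5: (row=3, col=6), (row=4, col=5), (row=6, col=7), (row=6, col=9)
  Distance 6: (row=4, col=4), (row=5, col=5), (row=6, col=6), (row=7, col=7)
  Distance 7: (row=3, col=4), (row=4, col=3), (row=5, col=4), (row=7, col=6), (row=8, col=7)
  Distance 8: (row=2, col=4), (row=4, col=2), (row=6, col=4), (row=7, col=5), (row=8, col=8), (row=9, col=7)
  Distance 9: (row=1, col=4), (row=2, col=3), (row=2, col=5), (row=3, col=2), (row=5, col=2), (row=6, col=3), (row=7, col=4), (row=8, col=5), (row=8, col=9), (row=9, col=6), (row=9, col=8), (row=10, col=7)
  Distance 10: (row=0, col=4), (row=1, col=3), (row=1, col=5), (row=2, col=2), (row=3, col=1), (row=6, col=2), (row=8, col=4), (row=9, col=9), (row=10, col=6), (row=10, col=8)
  Distance 11: (row=0, col=3), (row=0, col=5), (row=1, col=2), (row=1, col=6), (row=2, col=1), (row=6, col=1), (row=7, col=2), (row=8, col=3), (row=9, col=4), (row=10, col=5), (row=10, col=9)
  Distance 12: (row=0, col=2), (row=0, col=6), (row=1, col=1), (row=2, col=0), (row=6, col=0), (row=7, col=1), (row=8, col=2), (row=9, col=3), (row=10, col=4)
  Distance 13: (row=0, col=1), (row=5, col=0), (row=7, col=0), (row=9, col=2), (row=10, col=3)
  Distance 14: (row=0, col=0), (row=4, col=0), (row=8, col=0), (row=10, col=2)
  Distance 15: (row=9, col=0), (row=10, col=1)
  Distance 16: (row=10, col=0)
Total reachable: 82 (grid has 86 open cells total)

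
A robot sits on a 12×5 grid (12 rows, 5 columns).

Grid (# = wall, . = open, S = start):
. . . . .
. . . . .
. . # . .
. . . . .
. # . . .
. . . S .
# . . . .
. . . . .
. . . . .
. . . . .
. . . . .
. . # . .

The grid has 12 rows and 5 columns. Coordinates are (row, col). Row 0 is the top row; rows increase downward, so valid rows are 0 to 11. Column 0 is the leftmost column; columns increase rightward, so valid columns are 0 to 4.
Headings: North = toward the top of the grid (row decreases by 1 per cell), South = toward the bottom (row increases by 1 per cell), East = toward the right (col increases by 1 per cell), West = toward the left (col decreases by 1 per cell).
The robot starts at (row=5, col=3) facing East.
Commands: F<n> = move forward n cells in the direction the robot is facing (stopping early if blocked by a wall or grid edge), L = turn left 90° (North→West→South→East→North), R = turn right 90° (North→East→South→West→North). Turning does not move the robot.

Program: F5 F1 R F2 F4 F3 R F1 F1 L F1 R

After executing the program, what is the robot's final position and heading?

Answer: Final position: (row=11, col=3), facing West

Derivation:
Start: (row=5, col=3), facing East
  F5: move forward 1/5 (blocked), now at (row=5, col=4)
  F1: move forward 0/1 (blocked), now at (row=5, col=4)
  R: turn right, now facing South
  F2: move forward 2, now at (row=7, col=4)
  F4: move forward 4, now at (row=11, col=4)
  F3: move forward 0/3 (blocked), now at (row=11, col=4)
  R: turn right, now facing West
  F1: move forward 1, now at (row=11, col=3)
  F1: move forward 0/1 (blocked), now at (row=11, col=3)
  L: turn left, now facing South
  F1: move forward 0/1 (blocked), now at (row=11, col=3)
  R: turn right, now facing West
Final: (row=11, col=3), facing West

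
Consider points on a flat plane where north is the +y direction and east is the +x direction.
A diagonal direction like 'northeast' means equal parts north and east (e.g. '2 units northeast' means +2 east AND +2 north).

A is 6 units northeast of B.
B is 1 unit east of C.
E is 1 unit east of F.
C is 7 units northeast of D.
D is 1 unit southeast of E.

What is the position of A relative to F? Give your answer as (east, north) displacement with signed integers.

Place F at the origin (east=0, north=0).
  E is 1 unit east of F: delta (east=+1, north=+0); E at (east=1, north=0).
  D is 1 unit southeast of E: delta (east=+1, north=-1); D at (east=2, north=-1).
  C is 7 units northeast of D: delta (east=+7, north=+7); C at (east=9, north=6).
  B is 1 unit east of C: delta (east=+1, north=+0); B at (east=10, north=6).
  A is 6 units northeast of B: delta (east=+6, north=+6); A at (east=16, north=12).
Therefore A relative to F: (east=16, north=12).

Answer: A is at (east=16, north=12) relative to F.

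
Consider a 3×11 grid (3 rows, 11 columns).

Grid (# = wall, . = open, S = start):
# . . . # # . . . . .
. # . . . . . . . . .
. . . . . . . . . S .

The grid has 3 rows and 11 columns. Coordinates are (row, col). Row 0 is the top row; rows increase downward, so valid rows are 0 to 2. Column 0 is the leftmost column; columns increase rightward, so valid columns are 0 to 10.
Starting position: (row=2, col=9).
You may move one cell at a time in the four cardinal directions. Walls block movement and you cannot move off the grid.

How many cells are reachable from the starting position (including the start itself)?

Answer: Reachable cells: 29

Derivation:
BFS flood-fill from (row=2, col=9):
  Distance 0: (row=2, col=9)
  Distance 1: (row=1, col=9), (row=2, col=8), (row=2, col=10)
  Distance 2: (row=0, col=9), (row=1, col=8), (row=1, col=10), (row=2, col=7)
  Distance 3: (row=0, col=8), (row=0, col=10), (row=1, col=7), (row=2, col=6)
  Distance 4: (row=0, col=7), (row=1, col=6), (row=2, col=5)
  Distance 5: (row=0, col=6), (row=1, col=5), (row=2, col=4)
  Distance 6: (row=1, col=4), (row=2, col=3)
  Distance 7: (row=1, col=3), (row=2, col=2)
  Distance 8: (row=0, col=3), (row=1, col=2), (row=2, col=1)
  Distance 9: (row=0, col=2), (row=2, col=0)
  Distance 10: (row=0, col=1), (row=1, col=0)
Total reachable: 29 (grid has 29 open cells total)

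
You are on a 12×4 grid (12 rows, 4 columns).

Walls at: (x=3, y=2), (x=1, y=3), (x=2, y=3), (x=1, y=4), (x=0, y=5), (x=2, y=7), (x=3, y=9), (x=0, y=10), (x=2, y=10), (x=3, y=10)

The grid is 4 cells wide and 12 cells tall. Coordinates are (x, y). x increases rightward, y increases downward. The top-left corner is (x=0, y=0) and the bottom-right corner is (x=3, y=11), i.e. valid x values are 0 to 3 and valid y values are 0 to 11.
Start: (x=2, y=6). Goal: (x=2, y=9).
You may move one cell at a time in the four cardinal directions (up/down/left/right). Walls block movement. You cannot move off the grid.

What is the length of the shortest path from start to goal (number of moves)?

BFS from (x=2, y=6) until reaching (x=2, y=9):
  Distance 0: (x=2, y=6)
  Distance 1: (x=2, y=5), (x=1, y=6), (x=3, y=6)
  Distance 2: (x=2, y=4), (x=1, y=5), (x=3, y=5), (x=0, y=6), (x=1, y=7), (x=3, y=7)
  Distance 3: (x=3, y=4), (x=0, y=7), (x=1, y=8), (x=3, y=8)
  Distance 4: (x=3, y=3), (x=0, y=8), (x=2, y=8), (x=1, y=9)
  Distance 5: (x=0, y=9), (x=2, y=9), (x=1, y=10)  <- goal reached here
One shortest path (5 moves): (x=2, y=6) -> (x=3, y=6) -> (x=3, y=7) -> (x=3, y=8) -> (x=2, y=8) -> (x=2, y=9)

Answer: Shortest path length: 5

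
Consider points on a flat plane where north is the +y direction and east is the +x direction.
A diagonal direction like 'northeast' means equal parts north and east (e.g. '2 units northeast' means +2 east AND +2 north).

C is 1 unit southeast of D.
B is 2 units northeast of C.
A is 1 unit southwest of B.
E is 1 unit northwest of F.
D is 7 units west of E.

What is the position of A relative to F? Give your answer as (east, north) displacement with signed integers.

Place F at the origin (east=0, north=0).
  E is 1 unit northwest of F: delta (east=-1, north=+1); E at (east=-1, north=1).
  D is 7 units west of E: delta (east=-7, north=+0); D at (east=-8, north=1).
  C is 1 unit southeast of D: delta (east=+1, north=-1); C at (east=-7, north=0).
  B is 2 units northeast of C: delta (east=+2, north=+2); B at (east=-5, north=2).
  A is 1 unit southwest of B: delta (east=-1, north=-1); A at (east=-6, north=1).
Therefore A relative to F: (east=-6, north=1).

Answer: A is at (east=-6, north=1) relative to F.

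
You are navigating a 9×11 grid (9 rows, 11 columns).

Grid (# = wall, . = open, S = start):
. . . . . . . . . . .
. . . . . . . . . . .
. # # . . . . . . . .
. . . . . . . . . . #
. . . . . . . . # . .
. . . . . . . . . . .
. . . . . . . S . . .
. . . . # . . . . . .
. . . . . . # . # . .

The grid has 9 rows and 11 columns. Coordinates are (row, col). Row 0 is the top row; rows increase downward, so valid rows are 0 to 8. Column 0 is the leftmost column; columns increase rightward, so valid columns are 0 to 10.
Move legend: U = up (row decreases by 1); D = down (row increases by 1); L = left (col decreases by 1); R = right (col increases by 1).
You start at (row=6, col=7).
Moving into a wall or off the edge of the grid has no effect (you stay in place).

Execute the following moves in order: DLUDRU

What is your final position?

Start: (row=6, col=7)
  D (down): (row=6, col=7) -> (row=7, col=7)
  L (left): (row=7, col=7) -> (row=7, col=6)
  U (up): (row=7, col=6) -> (row=6, col=6)
  D (down): (row=6, col=6) -> (row=7, col=6)
  R (right): (row=7, col=6) -> (row=7, col=7)
  U (up): (row=7, col=7) -> (row=6, col=7)
Final: (row=6, col=7)

Answer: Final position: (row=6, col=7)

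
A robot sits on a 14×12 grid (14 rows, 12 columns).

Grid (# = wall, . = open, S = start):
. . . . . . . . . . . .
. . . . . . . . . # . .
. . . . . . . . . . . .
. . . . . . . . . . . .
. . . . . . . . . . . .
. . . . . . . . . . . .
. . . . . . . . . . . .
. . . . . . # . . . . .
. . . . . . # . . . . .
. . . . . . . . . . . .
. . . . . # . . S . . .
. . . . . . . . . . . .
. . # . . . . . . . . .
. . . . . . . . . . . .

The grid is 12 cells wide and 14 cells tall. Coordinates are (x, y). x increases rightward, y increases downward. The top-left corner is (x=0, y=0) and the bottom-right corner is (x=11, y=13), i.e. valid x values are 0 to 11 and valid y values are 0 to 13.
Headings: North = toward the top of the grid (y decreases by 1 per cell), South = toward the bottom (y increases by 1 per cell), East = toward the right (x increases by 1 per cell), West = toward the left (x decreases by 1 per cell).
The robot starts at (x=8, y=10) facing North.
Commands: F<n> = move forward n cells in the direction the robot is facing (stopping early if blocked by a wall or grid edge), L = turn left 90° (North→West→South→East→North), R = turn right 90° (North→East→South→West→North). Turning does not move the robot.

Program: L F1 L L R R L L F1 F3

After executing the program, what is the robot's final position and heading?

Start: (x=8, y=10), facing North
  L: turn left, now facing West
  F1: move forward 1, now at (x=7, y=10)
  L: turn left, now facing South
  L: turn left, now facing East
  R: turn right, now facing South
  R: turn right, now facing West
  L: turn left, now facing South
  L: turn left, now facing East
  F1: move forward 1, now at (x=8, y=10)
  F3: move forward 3, now at (x=11, y=10)
Final: (x=11, y=10), facing East

Answer: Final position: (x=11, y=10), facing East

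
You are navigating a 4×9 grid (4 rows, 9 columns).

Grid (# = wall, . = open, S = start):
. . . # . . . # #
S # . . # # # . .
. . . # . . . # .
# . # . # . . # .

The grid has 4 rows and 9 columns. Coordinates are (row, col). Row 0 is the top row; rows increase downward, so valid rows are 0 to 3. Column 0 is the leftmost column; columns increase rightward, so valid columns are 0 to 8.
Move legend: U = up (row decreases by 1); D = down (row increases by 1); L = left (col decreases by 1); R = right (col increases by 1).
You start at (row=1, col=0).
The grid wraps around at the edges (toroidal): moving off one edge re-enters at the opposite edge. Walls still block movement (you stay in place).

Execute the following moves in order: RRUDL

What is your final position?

Answer: Final position: (row=1, col=8)

Derivation:
Start: (row=1, col=0)
  R (right): blocked, stay at (row=1, col=0)
  R (right): blocked, stay at (row=1, col=0)
  U (up): (row=1, col=0) -> (row=0, col=0)
  D (down): (row=0, col=0) -> (row=1, col=0)
  L (left): (row=1, col=0) -> (row=1, col=8)
Final: (row=1, col=8)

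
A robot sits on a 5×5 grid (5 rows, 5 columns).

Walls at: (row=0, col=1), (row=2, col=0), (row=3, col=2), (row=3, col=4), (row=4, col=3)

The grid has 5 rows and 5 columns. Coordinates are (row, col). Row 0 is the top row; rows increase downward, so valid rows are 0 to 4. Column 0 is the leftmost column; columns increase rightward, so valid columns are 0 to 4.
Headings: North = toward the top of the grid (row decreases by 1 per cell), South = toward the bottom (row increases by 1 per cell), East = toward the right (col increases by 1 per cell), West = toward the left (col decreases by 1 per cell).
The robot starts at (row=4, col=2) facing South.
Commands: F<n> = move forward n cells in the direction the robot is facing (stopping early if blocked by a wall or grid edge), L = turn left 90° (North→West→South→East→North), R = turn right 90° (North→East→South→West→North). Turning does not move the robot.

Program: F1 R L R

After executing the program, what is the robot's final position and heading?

Answer: Final position: (row=4, col=2), facing West

Derivation:
Start: (row=4, col=2), facing South
  F1: move forward 0/1 (blocked), now at (row=4, col=2)
  R: turn right, now facing West
  L: turn left, now facing South
  R: turn right, now facing West
Final: (row=4, col=2), facing West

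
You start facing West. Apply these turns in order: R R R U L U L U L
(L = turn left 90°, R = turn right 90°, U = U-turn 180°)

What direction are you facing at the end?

Start: West
  R (right (90° clockwise)) -> North
  R (right (90° clockwise)) -> East
  R (right (90° clockwise)) -> South
  U (U-turn (180°)) -> North
  L (left (90° counter-clockwise)) -> West
  U (U-turn (180°)) -> East
  L (left (90° counter-clockwise)) -> North
  U (U-turn (180°)) -> South
  L (left (90° counter-clockwise)) -> East
Final: East

Answer: Final heading: East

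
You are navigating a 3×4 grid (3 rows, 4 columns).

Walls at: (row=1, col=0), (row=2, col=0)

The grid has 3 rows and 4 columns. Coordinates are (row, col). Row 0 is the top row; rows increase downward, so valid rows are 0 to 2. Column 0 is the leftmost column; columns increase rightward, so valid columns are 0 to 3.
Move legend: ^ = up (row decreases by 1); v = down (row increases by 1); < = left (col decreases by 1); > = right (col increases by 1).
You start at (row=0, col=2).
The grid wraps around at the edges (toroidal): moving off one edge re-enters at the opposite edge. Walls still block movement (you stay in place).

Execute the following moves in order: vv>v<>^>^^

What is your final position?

Start: (row=0, col=2)
  v (down): (row=0, col=2) -> (row=1, col=2)
  v (down): (row=1, col=2) -> (row=2, col=2)
  > (right): (row=2, col=2) -> (row=2, col=3)
  v (down): (row=2, col=3) -> (row=0, col=3)
  < (left): (row=0, col=3) -> (row=0, col=2)
  > (right): (row=0, col=2) -> (row=0, col=3)
  ^ (up): (row=0, col=3) -> (row=2, col=3)
  > (right): blocked, stay at (row=2, col=3)
  ^ (up): (row=2, col=3) -> (row=1, col=3)
  ^ (up): (row=1, col=3) -> (row=0, col=3)
Final: (row=0, col=3)

Answer: Final position: (row=0, col=3)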